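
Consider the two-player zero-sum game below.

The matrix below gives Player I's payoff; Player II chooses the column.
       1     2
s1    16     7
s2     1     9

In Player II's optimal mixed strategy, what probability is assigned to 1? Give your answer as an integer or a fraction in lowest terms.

2/17

Row minima are 7 and 1, so Player I's maximin is 7; column maxima are 16 and 9, so Player II's minimax is 9. These differ, so the equilibrium is in mixed strategies.
Let Player II play 1 with probability q. Player I is indifferent when 16q + 7(1−q) = q + 9(1−q), giving q = 2/17.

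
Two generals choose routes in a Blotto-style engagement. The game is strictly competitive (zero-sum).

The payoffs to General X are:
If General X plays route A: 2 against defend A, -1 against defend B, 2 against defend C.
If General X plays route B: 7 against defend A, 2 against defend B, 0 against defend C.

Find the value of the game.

4/5

Column defend A is strictly dominated by defend B for General Y (it gives General X more in every row).
The remaining 2×2 game on (route A, route B) × (defend B, defend C) has no saddle point. Let General X play route A with probability p; indifference gives −p + 2(1−p) = 2p, so p = 2/5.
Similarly General Y's optimal q on defend B is 2/5, and the value is -1·(2/5) + (2)·(3/5) = 4/5.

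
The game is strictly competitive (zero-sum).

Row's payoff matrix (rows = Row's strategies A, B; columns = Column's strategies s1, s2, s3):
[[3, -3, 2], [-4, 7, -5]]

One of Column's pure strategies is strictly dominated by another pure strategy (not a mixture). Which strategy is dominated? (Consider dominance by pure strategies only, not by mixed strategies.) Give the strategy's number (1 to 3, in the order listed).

1

Column prefers columns that give Row less. Compare s1 with s3: 2 < 3, -5 < -4.
So s3 strictly dominates s1 for Column; s1 is strictly dominated.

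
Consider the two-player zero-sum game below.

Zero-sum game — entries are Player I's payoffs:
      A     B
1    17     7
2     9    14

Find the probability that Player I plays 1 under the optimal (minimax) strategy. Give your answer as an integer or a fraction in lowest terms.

1/3

Row minima are 7 and 9, so Player I's maximin is 9; column maxima are 17 and 14, so Player II's minimax is 14. These differ, so the equilibrium is in mixed strategies.
Let Player I play 1 with probability p. Player II is indifferent when 17p + 9(1−p) = 7p + 14(1−p), giving p = 1/3.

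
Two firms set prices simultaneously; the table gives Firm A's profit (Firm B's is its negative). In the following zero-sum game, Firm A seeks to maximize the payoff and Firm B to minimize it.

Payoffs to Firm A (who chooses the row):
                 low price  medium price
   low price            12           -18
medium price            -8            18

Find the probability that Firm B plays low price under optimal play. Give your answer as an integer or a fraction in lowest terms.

Row minima are -18 and -8, so Firm A's maximin is -8; column maxima are 12 and 18, so Firm B's minimax is 12. These differ, so the equilibrium is in mixed strategies.
Let Firm B play low price with probability q. Firm A is indifferent when 12q − 18(1−q) = −8q + 18(1−q), giving q = 9/14.

9/14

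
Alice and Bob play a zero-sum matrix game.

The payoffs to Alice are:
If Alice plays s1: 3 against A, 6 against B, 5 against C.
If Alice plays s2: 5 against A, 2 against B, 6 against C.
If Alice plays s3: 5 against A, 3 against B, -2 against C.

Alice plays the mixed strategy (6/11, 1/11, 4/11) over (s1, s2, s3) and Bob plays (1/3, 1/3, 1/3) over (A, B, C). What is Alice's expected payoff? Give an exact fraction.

Against (1/3, 1/3, 1/3), each row's expected payoff is s1: 14/3; s2: 13/3; s3: 2.
Taking the (6/11, 1/11, 4/11)-weighted average: (6/11)·(14/3) + (1/11)·(13/3) + (4/11)·(2) = 11/3.

11/3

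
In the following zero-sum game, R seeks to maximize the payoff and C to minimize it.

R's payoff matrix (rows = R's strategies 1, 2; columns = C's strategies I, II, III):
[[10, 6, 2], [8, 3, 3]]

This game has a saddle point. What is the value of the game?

3

Row minima: 2, 3 → R's maximin is 3.
Column maxima: 10, 6, 3 → C's minimax is 3.
They coincide at (2, III), so the value is 3.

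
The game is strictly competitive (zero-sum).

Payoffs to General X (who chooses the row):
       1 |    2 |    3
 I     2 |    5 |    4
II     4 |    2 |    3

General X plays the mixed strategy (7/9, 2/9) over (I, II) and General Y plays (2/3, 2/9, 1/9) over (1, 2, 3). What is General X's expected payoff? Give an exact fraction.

Against (2/3, 2/9, 1/9), each row's expected payoff is I: 26/9; II: 31/9.
Taking the (7/9, 2/9)-weighted average: (7/9)·(26/9) + (2/9)·(31/9) = 244/81.

244/81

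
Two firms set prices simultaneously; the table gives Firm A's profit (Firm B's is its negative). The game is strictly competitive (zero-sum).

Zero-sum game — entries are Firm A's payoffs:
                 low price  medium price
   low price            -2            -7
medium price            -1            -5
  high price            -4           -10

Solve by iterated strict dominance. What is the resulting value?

Row low price is strictly dominated by row medium price (-1>-2, -5>-7); eliminate low price.
Column low price is strictly dominated by medium price for Firm B (-5<-1, -10<-4); eliminate low price.
Row high price is strictly dominated by row medium price (-5>-10); eliminate high price.
Only (medium price, medium price) remains, with payoff -5.

-5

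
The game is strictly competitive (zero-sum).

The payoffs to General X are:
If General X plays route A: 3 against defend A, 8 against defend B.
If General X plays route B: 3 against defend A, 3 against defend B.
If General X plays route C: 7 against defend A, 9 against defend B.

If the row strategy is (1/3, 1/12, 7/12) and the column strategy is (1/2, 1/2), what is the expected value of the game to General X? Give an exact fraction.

Against (1/2, 1/2), each row's expected payoff is route A: 11/2; route B: 3; route C: 8.
Taking the (1/3, 1/12, 7/12)-weighted average: (1/3)·(11/2) + (1/12)·(3) + (7/12)·(8) = 27/4.

27/4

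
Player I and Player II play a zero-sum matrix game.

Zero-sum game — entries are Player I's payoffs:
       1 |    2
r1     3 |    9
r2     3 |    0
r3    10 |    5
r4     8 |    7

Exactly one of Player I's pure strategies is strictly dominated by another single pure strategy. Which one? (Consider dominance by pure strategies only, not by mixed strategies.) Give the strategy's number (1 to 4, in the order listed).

Compare r2 with r3: 10 > 3, 5 > 0.
So r3 strictly dominates r2 for Player I; r2 is strictly dominated.

2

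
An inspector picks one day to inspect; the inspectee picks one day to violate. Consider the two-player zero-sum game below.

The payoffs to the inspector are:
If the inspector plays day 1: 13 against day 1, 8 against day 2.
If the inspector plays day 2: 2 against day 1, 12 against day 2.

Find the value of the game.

28/3

Row minima are 8 and 2, so the inspector's maximin is 8; column maxima are 13 and 12, so the inspectee's minimax is 12. These differ, so the equilibrium is in mixed strategies.
Let the inspector play day 1 with probability p. The inspectee is indifferent when 13p + 2(1−p) = 8p + 12(1−p), giving p = 2/3.
Let the inspectee play day 1 with probability q. The inspector is indifferent when 13q + 8(1−q) = 2q + 12(1−q), giving q = 4/15.
The value is 13·(4/15) + (8)·(11/15) = 28/3.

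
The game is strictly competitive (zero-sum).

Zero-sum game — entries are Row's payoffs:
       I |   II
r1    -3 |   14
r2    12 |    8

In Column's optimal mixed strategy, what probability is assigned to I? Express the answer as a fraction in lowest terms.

Row minima are -3 and 8, so Row's maximin is 8; column maxima are 12 and 14, so Column's minimax is 12. These differ, so the equilibrium is in mixed strategies.
Let Column play I with probability q. Row is indifferent when −3q + 14(1−q) = 12q + 8(1−q), giving q = 2/7.

2/7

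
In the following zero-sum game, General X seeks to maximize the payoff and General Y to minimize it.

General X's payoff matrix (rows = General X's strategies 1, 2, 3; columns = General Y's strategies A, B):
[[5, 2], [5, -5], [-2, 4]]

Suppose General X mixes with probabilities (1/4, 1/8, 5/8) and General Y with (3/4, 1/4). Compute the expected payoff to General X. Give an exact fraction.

17/16

Against (3/4, 1/4), each row's expected payoff is 1: 17/4; 2: 5/2; 3: -1/2.
Taking the (1/4, 1/8, 5/8)-weighted average: (1/4)·(17/4) + (1/8)·(5/2) + (5/8)·(-1/2) = 17/16.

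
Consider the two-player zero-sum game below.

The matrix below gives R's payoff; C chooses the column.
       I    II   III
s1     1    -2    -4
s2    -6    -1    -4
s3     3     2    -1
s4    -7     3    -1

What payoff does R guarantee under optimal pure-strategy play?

Row minima: -4, -6, -1, -7 → R's maximin is -1.
Column maxima: 3, 3, -1 → C's minimax is -1.
They coincide at (s3, III), so the value is -1.

-1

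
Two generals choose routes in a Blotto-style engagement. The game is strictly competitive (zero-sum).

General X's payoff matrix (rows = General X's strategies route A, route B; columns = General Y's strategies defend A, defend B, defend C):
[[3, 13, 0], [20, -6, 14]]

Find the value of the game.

Column defend A is strictly dominated by defend C for General Y (it gives General X more in every row).
The remaining 2×2 game on (route A, route B) × (defend B, defend C) has no saddle point. Let General X play route A with probability p; indifference gives 13p − 6(1−p) = 14(1−p), so p = 20/33.
Similarly General Y's optimal q on defend B is 14/33, and the value is 13·(14/33) + (0)·(19/33) = 182/33.

182/33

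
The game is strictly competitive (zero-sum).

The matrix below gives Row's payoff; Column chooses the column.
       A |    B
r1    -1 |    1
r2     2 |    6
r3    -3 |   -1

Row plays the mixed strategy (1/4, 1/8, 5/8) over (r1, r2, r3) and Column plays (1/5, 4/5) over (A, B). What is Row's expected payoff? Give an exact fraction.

-3/40

Against (1/5, 4/5), each row's expected payoff is r1: 3/5; r2: 26/5; r3: -7/5.
Taking the (1/4, 1/8, 5/8)-weighted average: (1/4)·(3/5) + (1/8)·(26/5) + (5/8)·(-7/5) = -3/40.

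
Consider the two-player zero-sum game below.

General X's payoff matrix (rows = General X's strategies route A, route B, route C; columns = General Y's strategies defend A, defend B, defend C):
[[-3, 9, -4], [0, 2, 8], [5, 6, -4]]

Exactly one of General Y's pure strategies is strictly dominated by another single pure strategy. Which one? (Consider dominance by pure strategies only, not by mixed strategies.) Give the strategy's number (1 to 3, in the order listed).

2

General Y prefers columns that give General X less. Compare defend B with defend A: -3 < 9, 0 < 2, 5 < 6.
So defend A strictly dominates defend B for General Y; defend B is strictly dominated.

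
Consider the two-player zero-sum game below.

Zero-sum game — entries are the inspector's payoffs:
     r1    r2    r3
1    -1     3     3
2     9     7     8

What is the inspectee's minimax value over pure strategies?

The worst case (largest entry) in each column is r1: 9, r2: 7, r3: 8.
The best (smallest) of these is 7.

7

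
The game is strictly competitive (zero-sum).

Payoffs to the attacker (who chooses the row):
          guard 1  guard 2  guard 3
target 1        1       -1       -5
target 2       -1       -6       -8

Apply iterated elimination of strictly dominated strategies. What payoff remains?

Row target 2 is strictly dominated by row target 1 (1>-1, -1>-6, -5>-8); eliminate target 2.
Column guard 1 is strictly dominated by guard 2 for the defender (-1<1); eliminate guard 1.
Column guard 2 is strictly dominated by guard 3 for the defender (-5<-1); eliminate guard 2.
Only (target 1, guard 3) remains, with payoff -5.

-5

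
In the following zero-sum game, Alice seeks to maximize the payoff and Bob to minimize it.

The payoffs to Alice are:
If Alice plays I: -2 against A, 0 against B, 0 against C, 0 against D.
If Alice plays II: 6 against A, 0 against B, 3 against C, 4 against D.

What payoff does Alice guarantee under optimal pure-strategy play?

Row minima: -2, 0 → Alice's maximin is 0.
Column maxima: 6, 0, 3, 4 → Bob's minimax is 0.
They coincide at (II, B), so the value is 0.

0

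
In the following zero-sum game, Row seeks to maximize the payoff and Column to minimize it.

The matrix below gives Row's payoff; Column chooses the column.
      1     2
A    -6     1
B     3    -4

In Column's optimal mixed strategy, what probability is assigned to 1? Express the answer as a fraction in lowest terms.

5/14

Row minima are -6 and -4, so Row's maximin is -4; column maxima are 3 and 1, so Column's minimax is 1. These differ, so the equilibrium is in mixed strategies.
Let Column play 1 with probability q. Row is indifferent when −6q + (1−q) = 3q − 4(1−q), giving q = 5/14.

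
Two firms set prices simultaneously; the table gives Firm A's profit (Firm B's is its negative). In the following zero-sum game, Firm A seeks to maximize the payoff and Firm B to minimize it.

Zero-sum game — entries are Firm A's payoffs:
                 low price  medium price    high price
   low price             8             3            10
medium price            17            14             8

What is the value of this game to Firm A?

116/13

Column low price is strictly dominated by medium price for Firm B (it gives Firm A more in every row).
The remaining 2×2 game on (low price, medium price) × (medium price, high price) has no saddle point. Let Firm A play low price with probability p; indifference gives 3p + 14(1−p) = 10p + 8(1−p), so p = 6/13.
Similarly Firm B's optimal q on medium price is 2/13, and the value is 3·(2/13) + (10)·(11/13) = 116/13.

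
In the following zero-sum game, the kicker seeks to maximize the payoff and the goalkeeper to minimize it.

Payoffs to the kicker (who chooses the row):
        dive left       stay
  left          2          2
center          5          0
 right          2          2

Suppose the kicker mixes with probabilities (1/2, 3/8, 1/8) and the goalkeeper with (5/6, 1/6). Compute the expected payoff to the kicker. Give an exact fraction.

Against (5/6, 1/6), each row's expected payoff is left: 2; center: 25/6; right: 2.
Taking the (1/2, 3/8, 1/8)-weighted average: (1/2)·(2) + (3/8)·(25/6) + (1/8)·(2) = 45/16.

45/16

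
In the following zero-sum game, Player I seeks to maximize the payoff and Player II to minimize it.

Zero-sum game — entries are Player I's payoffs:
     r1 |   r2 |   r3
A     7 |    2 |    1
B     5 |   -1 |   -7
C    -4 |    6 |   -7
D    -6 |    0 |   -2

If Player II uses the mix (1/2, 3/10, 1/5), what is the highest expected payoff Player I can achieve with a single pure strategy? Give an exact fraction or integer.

43/10

A: (7)·(1/2) + (2)·(3/10) + (1)·(1/5) = 43/10.
B: (5)·(1/2) + (-1)·(3/10) + (-7)·(1/5) = 4/5.
C: (-4)·(1/2) + (6)·(3/10) + (-7)·(1/5) = -8/5.
D: (-6)·(1/2) + (0)·(3/10) + (-2)·(1/5) = -17/5.
The best pure response is A with expected payoff 43/10.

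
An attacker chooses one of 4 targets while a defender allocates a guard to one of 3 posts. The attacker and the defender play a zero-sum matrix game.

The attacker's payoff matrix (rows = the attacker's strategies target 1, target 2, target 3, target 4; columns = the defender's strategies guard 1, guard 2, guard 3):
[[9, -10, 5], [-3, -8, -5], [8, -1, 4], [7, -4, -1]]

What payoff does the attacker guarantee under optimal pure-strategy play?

Row minima: -10, -8, -1, -4 → the attacker's maximin is -1.
Column maxima: 9, -1, 5 → the defender's minimax is -1.
They coincide at (target 3, guard 2), so the value is -1.

-1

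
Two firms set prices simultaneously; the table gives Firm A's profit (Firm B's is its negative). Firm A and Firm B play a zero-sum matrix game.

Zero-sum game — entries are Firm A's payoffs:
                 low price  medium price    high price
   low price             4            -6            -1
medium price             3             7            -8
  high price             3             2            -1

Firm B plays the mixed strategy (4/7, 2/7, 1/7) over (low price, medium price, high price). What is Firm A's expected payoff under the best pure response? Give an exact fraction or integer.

18/7

low price: (4)·(4/7) + (-6)·(2/7) + (-1)·(1/7) = 3/7.
medium price: (3)·(4/7) + (7)·(2/7) + (-8)·(1/7) = 18/7.
high price: (3)·(4/7) + (2)·(2/7) + (-1)·(1/7) = 15/7.
The best pure response is medium price with expected payoff 18/7.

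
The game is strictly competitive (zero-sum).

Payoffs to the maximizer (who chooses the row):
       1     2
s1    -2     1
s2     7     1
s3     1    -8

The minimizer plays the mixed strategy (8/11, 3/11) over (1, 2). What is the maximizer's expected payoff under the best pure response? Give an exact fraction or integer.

59/11

s1: (-2)·(8/11) + (1)·(3/11) = -13/11.
s2: (7)·(8/11) + (1)·(3/11) = 59/11.
s3: (1)·(8/11) + (-8)·(3/11) = -16/11.
The best pure response is s2 with expected payoff 59/11.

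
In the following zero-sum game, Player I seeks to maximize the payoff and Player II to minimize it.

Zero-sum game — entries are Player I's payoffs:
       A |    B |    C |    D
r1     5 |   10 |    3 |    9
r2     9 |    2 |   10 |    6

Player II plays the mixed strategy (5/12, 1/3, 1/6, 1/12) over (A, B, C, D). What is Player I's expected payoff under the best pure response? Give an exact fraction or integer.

20/3

r1: (5)·(5/12) + (10)·(1/3) + (3)·(1/6) + (9)·(1/12) = 20/3.
r2: (9)·(5/12) + (2)·(1/3) + (10)·(1/6) + (6)·(1/12) = 79/12.
The best pure response is r1 with expected payoff 20/3.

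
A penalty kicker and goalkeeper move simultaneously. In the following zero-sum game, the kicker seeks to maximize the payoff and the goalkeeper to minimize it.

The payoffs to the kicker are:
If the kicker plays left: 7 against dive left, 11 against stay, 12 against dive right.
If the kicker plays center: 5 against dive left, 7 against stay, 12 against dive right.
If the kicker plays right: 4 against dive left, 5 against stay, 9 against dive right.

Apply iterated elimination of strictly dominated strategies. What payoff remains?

Column stay is strictly dominated by dive left for the goalkeeper (7<11, 5<7, 4<5); eliminate stay.
Row right is strictly dominated by row left (7>4, 12>9); eliminate right.
Column dive right is strictly dominated by dive left for the goalkeeper (7<12, 5<12); eliminate dive right.
Row center is strictly dominated by row left (7>5); eliminate center.
Only (left, dive left) remains, with payoff 7.

7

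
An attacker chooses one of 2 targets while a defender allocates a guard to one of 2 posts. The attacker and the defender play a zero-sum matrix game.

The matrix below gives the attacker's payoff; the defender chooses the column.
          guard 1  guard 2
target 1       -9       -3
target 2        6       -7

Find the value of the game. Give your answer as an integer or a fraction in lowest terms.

-81/19

Row minima are -9 and -7, so the attacker's maximin is -7; column maxima are 6 and -3, so the defender's minimax is -3. These differ, so the equilibrium is in mixed strategies.
Let the attacker play target 1 with probability p. The defender is indifferent when −9p + 6(1−p) = −3p − 7(1−p), giving p = 13/19.
Let the defender play guard 1 with probability q. The attacker is indifferent when −9q − 3(1−q) = 6q − 7(1−q), giving q = 4/19.
The value is -9·(4/19) + (-3)·(15/19) = -81/19.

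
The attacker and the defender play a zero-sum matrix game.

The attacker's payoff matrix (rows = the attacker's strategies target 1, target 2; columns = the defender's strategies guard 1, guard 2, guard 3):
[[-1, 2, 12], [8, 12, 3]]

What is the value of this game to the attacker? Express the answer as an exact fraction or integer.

Column guard 2 is strictly dominated by guard 1 for the defender (it gives the attacker more in every row).
The remaining 2×2 game on (target 1, target 2) × (guard 1, guard 3) has no saddle point. Let the attacker play target 1 with probability p; indifference gives −p + 8(1−p) = 12p + 3(1−p), so p = 5/18.
Similarly the defender's optimal q on guard 1 is 1/2, and the value is -1·(1/2) + (12)·(1/2) = 11/2.

11/2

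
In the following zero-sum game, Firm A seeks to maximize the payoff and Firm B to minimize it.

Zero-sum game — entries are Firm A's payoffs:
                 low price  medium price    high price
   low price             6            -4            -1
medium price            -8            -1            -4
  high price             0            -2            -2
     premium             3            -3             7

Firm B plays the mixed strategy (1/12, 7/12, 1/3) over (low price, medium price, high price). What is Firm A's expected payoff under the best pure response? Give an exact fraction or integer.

5/6

low price: (6)·(1/12) + (-4)·(7/12) + (-1)·(1/3) = -13/6.
medium price: (-8)·(1/12) + (-1)·(7/12) + (-4)·(1/3) = -31/12.
high price: (0)·(1/12) + (-2)·(7/12) + (-2)·(1/3) = -11/6.
premium: (3)·(1/12) + (-3)·(7/12) + (7)·(1/3) = 5/6.
The best pure response is premium with expected payoff 5/6.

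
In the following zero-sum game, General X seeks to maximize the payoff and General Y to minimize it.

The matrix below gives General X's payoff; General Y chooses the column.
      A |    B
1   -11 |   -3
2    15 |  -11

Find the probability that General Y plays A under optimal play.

Row minima are -11 and -11, so General X's maximin is -11; column maxima are 15 and -3, so General Y's minimax is -3. These differ, so the equilibrium is in mixed strategies.
Let General Y play A with probability q. General X is indifferent when −11q − 3(1−q) = 15q − 11(1−q), giving q = 4/17.

4/17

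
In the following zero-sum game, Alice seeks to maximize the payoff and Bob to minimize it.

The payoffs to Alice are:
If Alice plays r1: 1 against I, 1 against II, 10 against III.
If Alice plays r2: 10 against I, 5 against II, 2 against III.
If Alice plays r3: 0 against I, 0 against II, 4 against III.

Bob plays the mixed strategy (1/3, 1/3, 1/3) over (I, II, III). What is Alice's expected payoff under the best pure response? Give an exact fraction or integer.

r1: (1)·(1/3) + (1)·(1/3) + (10)·(1/3) = 4.
r2: (10)·(1/3) + (5)·(1/3) + (2)·(1/3) = 17/3.
r3: (0)·(1/3) + (0)·(1/3) + (4)·(1/3) = 4/3.
The best pure response is r2 with expected payoff 17/3.

17/3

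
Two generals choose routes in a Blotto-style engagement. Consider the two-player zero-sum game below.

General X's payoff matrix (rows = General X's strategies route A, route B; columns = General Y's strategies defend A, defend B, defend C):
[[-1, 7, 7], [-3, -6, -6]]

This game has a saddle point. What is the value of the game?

-1

Row minima: -1, -6 → General X's maximin is -1.
Column maxima: -1, 7, 7 → General Y's minimax is -1.
They coincide at (route A, defend A), so the value is -1.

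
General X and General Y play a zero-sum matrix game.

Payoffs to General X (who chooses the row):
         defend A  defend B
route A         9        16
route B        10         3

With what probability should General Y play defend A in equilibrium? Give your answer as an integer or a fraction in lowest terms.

13/14

Row minima are 9 and 3, so General X's maximin is 9; column maxima are 10 and 16, so General Y's minimax is 10. These differ, so the equilibrium is in mixed strategies.
Let General Y play defend A with probability q. General X is indifferent when 9q + 16(1−q) = 10q + 3(1−q), giving q = 13/14.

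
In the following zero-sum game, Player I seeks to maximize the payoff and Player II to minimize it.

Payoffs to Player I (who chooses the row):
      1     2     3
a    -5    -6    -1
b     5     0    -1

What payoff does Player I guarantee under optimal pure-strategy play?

-1

Row minima: -6, -1 → Player I's maximin is -1.
Column maxima: 5, 0, -1 → Player II's minimax is -1.
They coincide at (b, 3), so the value is -1.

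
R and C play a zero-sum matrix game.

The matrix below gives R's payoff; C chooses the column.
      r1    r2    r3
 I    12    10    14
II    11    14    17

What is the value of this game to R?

Column r3 is strictly dominated by r1 for C (it gives R more in every row).
The remaining 2×2 game on (I, II) × (r1, r2) has no saddle point. Let R play I with probability p; indifference gives 12p + 11(1−p) = 10p + 14(1−p), so p = 3/5.
Similarly C's optimal q on r1 is 4/5, and the value is 12·(4/5) + (10)·(1/5) = 58/5.

58/5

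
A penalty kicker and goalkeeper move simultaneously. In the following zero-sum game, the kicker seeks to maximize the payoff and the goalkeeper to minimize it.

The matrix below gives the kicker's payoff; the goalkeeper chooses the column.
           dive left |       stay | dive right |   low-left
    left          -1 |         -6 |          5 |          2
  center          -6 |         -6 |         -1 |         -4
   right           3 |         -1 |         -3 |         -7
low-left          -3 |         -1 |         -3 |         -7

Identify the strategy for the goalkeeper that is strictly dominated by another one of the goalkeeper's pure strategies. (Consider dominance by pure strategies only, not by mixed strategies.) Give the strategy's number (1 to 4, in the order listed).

The goalkeeper prefers columns that give the kicker less. Compare dive right with low-left: 2 < 5, -4 < -1, -7 < -3, -7 < -3.
So low-left strictly dominates dive right for the goalkeeper; dive right is strictly dominated.

3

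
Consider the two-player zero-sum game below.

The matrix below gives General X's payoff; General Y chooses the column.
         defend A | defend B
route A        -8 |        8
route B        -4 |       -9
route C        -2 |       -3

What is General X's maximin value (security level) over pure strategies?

-3

The worst-case payoff for each row is route A: -8, route B: -9, route C: -3.
The best of these is -3.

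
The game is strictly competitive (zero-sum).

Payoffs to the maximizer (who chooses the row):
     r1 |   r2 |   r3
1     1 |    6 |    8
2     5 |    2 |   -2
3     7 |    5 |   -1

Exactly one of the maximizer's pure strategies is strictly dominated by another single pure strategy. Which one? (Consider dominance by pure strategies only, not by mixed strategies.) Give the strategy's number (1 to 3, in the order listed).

2

Compare 2 with 3: 7 > 5, 5 > 2, -1 > -2.
So 3 strictly dominates 2 for the maximizer; 2 is strictly dominated.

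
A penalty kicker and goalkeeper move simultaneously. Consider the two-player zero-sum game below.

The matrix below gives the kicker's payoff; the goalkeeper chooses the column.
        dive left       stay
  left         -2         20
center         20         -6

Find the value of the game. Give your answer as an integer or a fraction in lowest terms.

97/12

Row minima are -2 and -6, so the kicker's maximin is -2; column maxima are 20 and 20, so the goalkeeper's minimax is 20. These differ, so the equilibrium is in mixed strategies.
Let the kicker play left with probability p. The goalkeeper is indifferent when −2p + 20(1−p) = 20p − 6(1−p), giving p = 13/24.
Let the goalkeeper play dive left with probability q. The kicker is indifferent when −2q + 20(1−q) = 20q − 6(1−q), giving q = 13/24.
The value is -2·(13/24) + (20)·(11/24) = 97/12.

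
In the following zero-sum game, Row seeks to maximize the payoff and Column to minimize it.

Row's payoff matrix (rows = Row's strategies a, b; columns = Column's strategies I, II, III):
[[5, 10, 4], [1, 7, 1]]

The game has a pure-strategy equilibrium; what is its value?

4

Row minima: 4, 1 → Row's maximin is 4.
Column maxima: 5, 10, 4 → Column's minimax is 4.
They coincide at (a, III), so the value is 4.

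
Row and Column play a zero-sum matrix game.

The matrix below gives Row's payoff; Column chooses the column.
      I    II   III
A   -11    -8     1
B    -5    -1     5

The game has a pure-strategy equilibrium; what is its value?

-5

Row minima: -11, -5 → Row's maximin is -5.
Column maxima: -5, -1, 5 → Column's minimax is -5.
They coincide at (B, I), so the value is -5.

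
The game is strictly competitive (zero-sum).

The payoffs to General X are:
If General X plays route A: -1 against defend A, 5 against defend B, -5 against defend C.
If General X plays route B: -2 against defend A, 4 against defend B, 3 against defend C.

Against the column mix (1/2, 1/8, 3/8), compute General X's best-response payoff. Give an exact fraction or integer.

5/8

route A: (-1)·(1/2) + (5)·(1/8) + (-5)·(3/8) = -7/4.
route B: (-2)·(1/2) + (4)·(1/8) + (3)·(3/8) = 5/8.
The best pure response is route B with expected payoff 5/8.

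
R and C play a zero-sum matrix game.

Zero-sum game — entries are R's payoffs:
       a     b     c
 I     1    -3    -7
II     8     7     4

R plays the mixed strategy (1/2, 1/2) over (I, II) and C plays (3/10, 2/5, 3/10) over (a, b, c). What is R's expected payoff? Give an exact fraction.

17/10

Against (3/10, 2/5, 3/10), each row's expected payoff is I: -3; II: 32/5.
Taking the (1/2, 1/2)-weighted average: (1/2)·(-3) + (1/2)·(32/5) = 17/10.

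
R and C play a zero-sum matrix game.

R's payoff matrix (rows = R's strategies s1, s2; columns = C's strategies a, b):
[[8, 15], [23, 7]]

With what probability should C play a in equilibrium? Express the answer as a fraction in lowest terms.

Row minima are 8 and 7, so R's maximin is 8; column maxima are 23 and 15, so C's minimax is 15. These differ, so the equilibrium is in mixed strategies.
Let C play a with probability q. R is indifferent when 8q + 15(1−q) = 23q + 7(1−q), giving q = 8/23.

8/23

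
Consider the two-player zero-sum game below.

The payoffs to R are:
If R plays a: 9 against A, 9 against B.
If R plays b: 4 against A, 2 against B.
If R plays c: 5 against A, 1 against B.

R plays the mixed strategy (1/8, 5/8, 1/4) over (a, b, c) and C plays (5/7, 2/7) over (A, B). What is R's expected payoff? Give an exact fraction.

237/56

Against (5/7, 2/7), each row's expected payoff is a: 9; b: 24/7; c: 27/7.
Taking the (1/8, 5/8, 1/4)-weighted average: (1/8)·(9) + (5/8)·(24/7) + (1/4)·(27/7) = 237/56.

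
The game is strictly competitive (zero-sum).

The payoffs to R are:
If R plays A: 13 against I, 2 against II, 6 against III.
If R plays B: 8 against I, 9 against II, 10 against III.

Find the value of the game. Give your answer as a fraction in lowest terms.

Column III is strictly dominated by II for C (it gives R more in every row).
The remaining 2×2 game on (A, B) × (I, II) has no saddle point. Let R play A with probability p; indifference gives 13p + 8(1−p) = 2p + 9(1−p), so p = 1/12.
Similarly C's optimal q on I is 7/12, and the value is 13·(7/12) + (2)·(5/12) = 101/12.

101/12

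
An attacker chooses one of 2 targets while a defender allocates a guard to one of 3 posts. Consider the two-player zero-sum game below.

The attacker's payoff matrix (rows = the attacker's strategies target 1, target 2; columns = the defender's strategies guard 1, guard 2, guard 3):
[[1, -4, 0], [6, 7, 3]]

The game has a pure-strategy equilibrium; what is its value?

3

Row minima: -4, 3 → the attacker's maximin is 3.
Column maxima: 6, 7, 3 → the defender's minimax is 3.
They coincide at (target 2, guard 3), so the value is 3.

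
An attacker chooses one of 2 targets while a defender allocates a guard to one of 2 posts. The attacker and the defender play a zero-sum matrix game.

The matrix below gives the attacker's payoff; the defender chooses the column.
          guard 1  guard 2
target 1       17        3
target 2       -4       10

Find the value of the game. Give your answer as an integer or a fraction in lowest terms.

13/2

Row minima are 3 and -4, so the attacker's maximin is 3; column maxima are 17 and 10, so the defender's minimax is 10. These differ, so the equilibrium is in mixed strategies.
Let the attacker play target 1 with probability p. The defender is indifferent when 17p − 4(1−p) = 3p + 10(1−p), giving p = 1/2.
Let the defender play guard 1 with probability q. The attacker is indifferent when 17q + 3(1−q) = −4q + 10(1−q), giving q = 1/4.
The value is 17·(1/4) + (3)·(3/4) = 13/2.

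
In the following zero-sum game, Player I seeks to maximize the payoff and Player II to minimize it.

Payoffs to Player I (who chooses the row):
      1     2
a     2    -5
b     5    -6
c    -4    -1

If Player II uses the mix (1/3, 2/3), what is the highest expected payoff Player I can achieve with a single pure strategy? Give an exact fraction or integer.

-2

a: (2)·(1/3) + (-5)·(2/3) = -8/3.
b: (5)·(1/3) + (-6)·(2/3) = -7/3.
c: (-4)·(1/3) + (-1)·(2/3) = -2.
The best pure response is c with expected payoff -2.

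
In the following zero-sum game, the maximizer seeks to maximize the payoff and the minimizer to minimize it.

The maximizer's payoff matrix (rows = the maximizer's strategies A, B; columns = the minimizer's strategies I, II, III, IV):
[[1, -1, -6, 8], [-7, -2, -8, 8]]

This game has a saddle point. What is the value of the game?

-6

Row minima: -6, -8 → the maximizer's maximin is -6.
Column maxima: 1, -1, -6, 8 → the minimizer's minimax is -6.
They coincide at (A, III), so the value is -6.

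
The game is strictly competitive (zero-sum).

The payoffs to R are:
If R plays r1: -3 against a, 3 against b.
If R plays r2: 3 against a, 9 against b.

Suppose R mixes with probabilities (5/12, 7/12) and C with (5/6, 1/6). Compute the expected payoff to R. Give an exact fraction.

Against (5/6, 1/6), each row's expected payoff is r1: -2; r2: 4.
Taking the (5/12, 7/12)-weighted average: (5/12)·(-2) + (7/12)·(4) = 3/2.

3/2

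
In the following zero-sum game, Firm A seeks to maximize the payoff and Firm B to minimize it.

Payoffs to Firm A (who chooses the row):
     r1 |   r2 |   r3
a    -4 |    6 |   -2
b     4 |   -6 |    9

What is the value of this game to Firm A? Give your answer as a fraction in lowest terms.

0

Column r3 is strictly dominated by r1 for Firm B (it gives Firm A more in every row).
The remaining 2×2 game on (a, b) × (r1, r2) has no saddle point. Let Firm A play a with probability p; indifference gives −4p + 4(1−p) = 6p − 6(1−p), so p = 1/2.
Similarly Firm B's optimal q on r1 is 3/5, and the value is -4·(3/5) + (6)·(2/5) = 0.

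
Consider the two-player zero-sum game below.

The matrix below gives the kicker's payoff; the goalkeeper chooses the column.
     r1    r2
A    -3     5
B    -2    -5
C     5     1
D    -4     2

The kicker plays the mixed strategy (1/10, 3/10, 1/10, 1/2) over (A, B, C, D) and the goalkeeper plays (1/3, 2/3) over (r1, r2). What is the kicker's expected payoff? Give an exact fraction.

-11/15

Against (1/3, 2/3), each row's expected payoff is A: 7/3; B: -4; C: 7/3; D: 0.
Taking the (1/10, 3/10, 1/10, 1/2)-weighted average: (1/10)·(7/3) + (3/10)·(-4) + (1/10)·(7/3) + (1/2)·(0) = -11/15.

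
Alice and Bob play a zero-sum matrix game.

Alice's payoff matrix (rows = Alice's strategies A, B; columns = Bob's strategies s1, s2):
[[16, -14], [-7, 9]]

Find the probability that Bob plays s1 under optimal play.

1/2

Row minima are -14 and -7, so Alice's maximin is -7; column maxima are 16 and 9, so Bob's minimax is 9. These differ, so the equilibrium is in mixed strategies.
Let Bob play s1 with probability q. Alice is indifferent when 16q − 14(1−q) = −7q + 9(1−q), giving q = 1/2.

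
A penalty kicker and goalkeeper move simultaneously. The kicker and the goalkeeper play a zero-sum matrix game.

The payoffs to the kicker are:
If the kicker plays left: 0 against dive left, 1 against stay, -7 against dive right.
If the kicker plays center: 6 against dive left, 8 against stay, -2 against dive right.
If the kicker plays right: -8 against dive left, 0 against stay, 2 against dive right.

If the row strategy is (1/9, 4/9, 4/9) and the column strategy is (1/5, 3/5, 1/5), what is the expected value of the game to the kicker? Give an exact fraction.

28/15

Against (1/5, 3/5, 1/5), each row's expected payoff is left: -4/5; center: 28/5; right: -6/5.
Taking the (1/9, 4/9, 4/9)-weighted average: (1/9)·(-4/5) + (4/9)·(28/5) + (4/9)·(-6/5) = 28/15.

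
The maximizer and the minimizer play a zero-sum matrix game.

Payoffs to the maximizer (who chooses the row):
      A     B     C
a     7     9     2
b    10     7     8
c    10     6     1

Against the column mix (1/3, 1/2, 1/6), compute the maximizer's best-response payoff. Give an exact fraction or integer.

a: (7)·(1/3) + (9)·(1/2) + (2)·(1/6) = 43/6.
b: (10)·(1/3) + (7)·(1/2) + (8)·(1/6) = 49/6.
c: (10)·(1/3) + (6)·(1/2) + (1)·(1/6) = 13/2.
The best pure response is b with expected payoff 49/6.

49/6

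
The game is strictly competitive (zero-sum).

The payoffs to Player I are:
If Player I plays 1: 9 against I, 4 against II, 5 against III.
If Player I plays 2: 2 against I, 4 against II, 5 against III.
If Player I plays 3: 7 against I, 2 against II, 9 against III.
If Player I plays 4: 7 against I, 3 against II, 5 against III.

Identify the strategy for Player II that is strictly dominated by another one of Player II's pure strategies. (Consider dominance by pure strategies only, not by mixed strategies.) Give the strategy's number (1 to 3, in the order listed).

Player II prefers columns that give Player I less. Compare III with II: 4 < 5, 4 < 5, 2 < 9, 3 < 5.
So II strictly dominates III for Player II; III is strictly dominated.

3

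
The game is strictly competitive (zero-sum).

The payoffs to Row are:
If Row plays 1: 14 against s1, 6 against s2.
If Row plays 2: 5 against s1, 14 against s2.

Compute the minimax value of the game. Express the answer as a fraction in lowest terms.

166/17

Row minima are 6 and 5, so Row's maximin is 6; column maxima are 14 and 14, so Column's minimax is 14. These differ, so the equilibrium is in mixed strategies.
Let Row play 1 with probability p. Column is indifferent when 14p + 5(1−p) = 6p + 14(1−p), giving p = 9/17.
Let Column play s1 with probability q. Row is indifferent when 14q + 6(1−q) = 5q + 14(1−q), giving q = 8/17.
The value is 14·(8/17) + (6)·(9/17) = 166/17.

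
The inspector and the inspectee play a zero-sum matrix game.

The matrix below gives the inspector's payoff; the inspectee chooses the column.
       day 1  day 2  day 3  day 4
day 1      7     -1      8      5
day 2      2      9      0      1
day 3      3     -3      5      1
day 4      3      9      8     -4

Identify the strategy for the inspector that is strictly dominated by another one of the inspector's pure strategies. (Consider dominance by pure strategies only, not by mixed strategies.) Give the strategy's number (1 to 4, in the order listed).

Compare day 3 with day 1: 7 > 3, -1 > -3, 8 > 5, 5 > 1.
So day 1 strictly dominates day 3 for the inspector; day 3 is strictly dominated.

3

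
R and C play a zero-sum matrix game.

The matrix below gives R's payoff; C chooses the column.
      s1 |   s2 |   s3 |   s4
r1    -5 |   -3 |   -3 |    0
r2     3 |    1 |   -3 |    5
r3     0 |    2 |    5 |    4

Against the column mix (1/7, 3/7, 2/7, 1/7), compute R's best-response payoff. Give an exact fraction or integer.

r1: (-5)·(1/7) + (-3)·(3/7) + (-3)·(2/7) + (0)·(1/7) = -20/7.
r2: (3)·(1/7) + (1)·(3/7) + (-3)·(2/7) + (5)·(1/7) = 5/7.
r3: (0)·(1/7) + (2)·(3/7) + (5)·(2/7) + (4)·(1/7) = 20/7.
The best pure response is r3 with expected payoff 20/7.

20/7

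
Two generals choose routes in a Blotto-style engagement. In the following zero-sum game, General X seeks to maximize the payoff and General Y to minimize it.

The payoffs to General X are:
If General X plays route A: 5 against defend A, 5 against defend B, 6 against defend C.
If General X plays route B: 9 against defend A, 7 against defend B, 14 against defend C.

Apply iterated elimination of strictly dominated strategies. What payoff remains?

7

Column defend C is strictly dominated by defend A for General Y (5<6, 9<14); eliminate defend C.
Row route A is strictly dominated by row route B (9>5, 7>5); eliminate route A.
Column defend A is strictly dominated by defend B for General Y (7<9); eliminate defend A.
Only (route B, defend B) remains, with payoff 7.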